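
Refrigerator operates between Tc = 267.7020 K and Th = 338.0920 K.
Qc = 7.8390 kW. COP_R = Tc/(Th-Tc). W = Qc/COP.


COP = 267.7020 / 70.3900 = 3.8031
W = 7.8390 / 3.8031 = 2.0612 kW

COP = 3.8031, W = 2.0612 kW


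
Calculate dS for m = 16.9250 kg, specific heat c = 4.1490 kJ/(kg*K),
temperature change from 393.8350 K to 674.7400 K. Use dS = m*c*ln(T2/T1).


T2/T1 = 1.7133
ln(T2/T1) = 0.5384
dS = 16.9250 * 4.1490 * 0.5384 = 37.8071 kJ/K

37.8071 kJ/K


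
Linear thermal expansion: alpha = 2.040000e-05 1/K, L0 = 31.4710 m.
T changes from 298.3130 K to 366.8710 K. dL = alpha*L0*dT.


dT = 68.5580 K
dL = 2.040000e-05 * 31.4710 * 68.5580 = 0.044015 m
L_final = 31.515015 m

dL = 0.044015 m


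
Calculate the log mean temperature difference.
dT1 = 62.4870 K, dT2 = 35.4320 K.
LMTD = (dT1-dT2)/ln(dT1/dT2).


dT1/dT2 = 1.7636
ln(dT1/dT2) = 0.5673
LMTD = 27.0550 / 0.5673 = 47.6872 K

47.6872 K


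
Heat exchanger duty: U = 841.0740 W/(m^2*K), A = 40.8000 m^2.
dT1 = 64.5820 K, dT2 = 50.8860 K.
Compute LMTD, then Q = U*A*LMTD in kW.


LMTD = 57.4622 K
Q = 841.0740 * 40.8000 * 57.4622 = 1971863.2492 W = 1971.8632 kW

1971.8632 kW


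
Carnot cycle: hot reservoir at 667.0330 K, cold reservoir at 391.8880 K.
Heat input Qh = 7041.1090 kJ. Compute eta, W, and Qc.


eta = 1 - 391.8880/667.0330 = 0.4125
W = 0.4125 * 7041.1090 = 2904.3929 kJ
Qc = 7041.1090 - 2904.3929 = 4136.7161 kJ

eta = 41.2491%, W = 2904.3929 kJ, Qc = 4136.7161 kJ


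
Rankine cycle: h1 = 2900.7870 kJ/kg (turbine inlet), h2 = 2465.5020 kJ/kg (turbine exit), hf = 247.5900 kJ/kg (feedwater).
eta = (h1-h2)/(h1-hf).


W = 435.2850 kJ/kg
Q_in = 2653.1970 kJ/kg
eta = 0.1641 = 16.4061%

eta = 16.4061%


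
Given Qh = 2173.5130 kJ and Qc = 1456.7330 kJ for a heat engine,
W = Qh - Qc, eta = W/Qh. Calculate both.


W = 2173.5130 - 1456.7330 = 716.7800 kJ
eta = 716.7800 / 2173.5130 = 0.3298 = 32.9779%

W = 716.7800 kJ, eta = 32.9779%


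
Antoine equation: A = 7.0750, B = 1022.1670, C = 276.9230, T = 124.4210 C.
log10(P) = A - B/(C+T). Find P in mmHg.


C+T = 401.3440
B/(C+T) = 2.5469
log10(P) = 7.0750 - 2.5469 = 4.5281
P = 10^4.5281 = 33739.6016 mmHg

33739.6016 mmHg


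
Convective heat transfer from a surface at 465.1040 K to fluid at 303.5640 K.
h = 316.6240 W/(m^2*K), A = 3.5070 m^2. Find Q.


dT = 161.5400 K
Q = 316.6240 * 3.5070 * 161.5400 = 179374.0754 W

179374.0754 W


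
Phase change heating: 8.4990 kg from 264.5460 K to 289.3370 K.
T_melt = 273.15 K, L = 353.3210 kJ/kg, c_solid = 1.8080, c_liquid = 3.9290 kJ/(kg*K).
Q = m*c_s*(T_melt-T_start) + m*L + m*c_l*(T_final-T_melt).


Q1 (sensible, solid) = 8.4990 * 1.8080 * 8.6040 = 132.2107 kJ
Q2 (latent) = 8.4990 * 353.3210 = 3002.8752 kJ
Q3 (sensible, liquid) = 8.4990 * 3.9290 * 16.1870 = 540.5255 kJ
Q_total = 3675.6114 kJ

3675.6114 kJ


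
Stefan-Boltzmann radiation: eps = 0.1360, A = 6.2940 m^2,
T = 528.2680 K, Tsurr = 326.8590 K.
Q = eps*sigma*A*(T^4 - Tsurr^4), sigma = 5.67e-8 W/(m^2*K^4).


T^4 = 7.7878e+10
Tsurr^4 = 1.1414e+10
Q = 0.1360 * 5.67e-8 * 6.2940 * 6.6464e+10 = 3225.7993 W

3225.7993 W


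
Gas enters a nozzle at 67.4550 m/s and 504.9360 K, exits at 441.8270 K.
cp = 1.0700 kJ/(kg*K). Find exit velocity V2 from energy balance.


dT = 63.1090 K
2*cp*1000*dT = 135053.2600
V1^2 = 4550.1770
V2 = sqrt(139603.4370) = 373.6354 m/s

373.6354 m/s


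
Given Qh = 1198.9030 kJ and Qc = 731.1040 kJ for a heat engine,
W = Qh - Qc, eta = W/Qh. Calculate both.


W = 1198.9030 - 731.1040 = 467.7990 kJ
eta = 467.7990 / 1198.9030 = 0.3902 = 39.0189%

W = 467.7990 kJ, eta = 39.0189%


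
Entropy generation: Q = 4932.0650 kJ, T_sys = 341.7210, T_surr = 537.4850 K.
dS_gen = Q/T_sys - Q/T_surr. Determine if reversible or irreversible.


dS_sys = 4932.0650/341.7210 = 14.4330 kJ/K
dS_surr = -4932.0650/537.4850 = -9.1762 kJ/K
dS_gen = 14.4330 - 9.1762 = 5.2568 kJ/K (irreversible)

dS_gen = 5.2568 kJ/K, irreversible


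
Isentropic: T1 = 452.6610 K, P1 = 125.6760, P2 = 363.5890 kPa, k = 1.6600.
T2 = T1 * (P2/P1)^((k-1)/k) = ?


(k-1)/k = 0.3976
(P2/P1)^exp = 1.5256
T2 = 452.6610 * 1.5256 = 690.5653 K

690.5653 K


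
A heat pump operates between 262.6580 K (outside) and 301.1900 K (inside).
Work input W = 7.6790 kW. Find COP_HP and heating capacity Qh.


COP = 301.1900 / 38.5320 = 7.8166
Qh = 7.8166 * 7.6790 = 60.0238 kW

COP = 7.8166, Qh = 60.0238 kW


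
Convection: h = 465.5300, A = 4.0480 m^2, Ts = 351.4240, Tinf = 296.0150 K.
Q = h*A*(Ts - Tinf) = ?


dT = 55.4090 K
Q = 465.5300 * 4.0480 * 55.4090 = 104416.3456 W

104416.3456 W


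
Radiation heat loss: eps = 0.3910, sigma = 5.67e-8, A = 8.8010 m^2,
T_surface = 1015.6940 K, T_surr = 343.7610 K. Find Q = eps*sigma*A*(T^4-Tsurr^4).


T^4 = 1.0643e+12
Tsurr^4 = 1.3965e+10
Q = 0.3910 * 5.67e-8 * 8.8010 * 1.0503e+12 = 204930.7773 W

204930.7773 W


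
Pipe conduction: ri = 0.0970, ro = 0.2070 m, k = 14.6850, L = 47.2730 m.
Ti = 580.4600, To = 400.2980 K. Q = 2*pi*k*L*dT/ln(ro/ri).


dT = 180.1620 K
ln(ro/ri) = 0.7580
Q = 2*pi*14.6850*47.2730*180.1620 / 0.7580 = 1036708.1066 W

1036708.1066 W


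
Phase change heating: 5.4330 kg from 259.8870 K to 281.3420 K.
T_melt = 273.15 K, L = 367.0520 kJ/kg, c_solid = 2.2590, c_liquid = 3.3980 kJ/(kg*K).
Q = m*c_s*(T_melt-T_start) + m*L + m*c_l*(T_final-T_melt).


Q1 (sensible, solid) = 5.4330 * 2.2590 * 13.2630 = 162.7787 kJ
Q2 (latent) = 5.4330 * 367.0520 = 1994.1935 kJ
Q3 (sensible, liquid) = 5.4330 * 3.3980 * 8.1920 = 151.2352 kJ
Q_total = 2308.2075 kJ

2308.2075 kJ


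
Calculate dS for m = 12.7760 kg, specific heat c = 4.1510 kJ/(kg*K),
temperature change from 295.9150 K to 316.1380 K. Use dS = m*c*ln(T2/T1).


T2/T1 = 1.0683
ln(T2/T1) = 0.0661
dS = 12.7760 * 4.1510 * 0.0661 = 3.5058 kJ/K

3.5058 kJ/K


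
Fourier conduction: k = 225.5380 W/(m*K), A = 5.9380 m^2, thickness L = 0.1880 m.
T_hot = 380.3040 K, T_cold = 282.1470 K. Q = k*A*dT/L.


dT = 98.1570 K
Q = 225.5380 * 5.9380 * 98.1570 / 0.1880 = 699235.3006 W

699235.3006 W


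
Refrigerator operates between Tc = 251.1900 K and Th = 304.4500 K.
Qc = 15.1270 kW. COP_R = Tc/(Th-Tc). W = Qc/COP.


COP = 251.1900 / 53.2600 = 4.7163
W = 15.1270 / 4.7163 = 3.2074 kW

COP = 4.7163, W = 3.2074 kW


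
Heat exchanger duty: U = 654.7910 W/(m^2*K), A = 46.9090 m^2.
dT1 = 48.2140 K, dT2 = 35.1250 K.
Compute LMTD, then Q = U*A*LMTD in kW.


LMTD = 41.3246 K
Q = 654.7910 * 46.9090 * 41.3246 = 1269309.3944 W = 1269.3094 kW

1269.3094 kW


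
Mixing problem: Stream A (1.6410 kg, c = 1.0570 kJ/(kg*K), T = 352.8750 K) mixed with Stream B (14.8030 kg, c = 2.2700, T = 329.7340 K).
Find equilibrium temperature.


num = 11692.0637
den = 35.3373
Tf = 330.8699 K

330.8699 K


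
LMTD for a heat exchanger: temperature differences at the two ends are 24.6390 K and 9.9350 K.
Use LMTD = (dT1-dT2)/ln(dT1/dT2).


dT1/dT2 = 2.4800
ln(dT1/dT2) = 0.9083
LMTD = 14.7040 / 0.9083 = 16.1891 K

16.1891 K


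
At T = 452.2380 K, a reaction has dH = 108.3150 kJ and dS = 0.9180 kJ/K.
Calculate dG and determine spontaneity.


T*dS = 452.2380 * 0.9180 = 415.1545 kJ
dG = 108.3150 - 415.1545 = -306.8395 kJ (spontaneous)

dG = -306.8395 kJ, spontaneous


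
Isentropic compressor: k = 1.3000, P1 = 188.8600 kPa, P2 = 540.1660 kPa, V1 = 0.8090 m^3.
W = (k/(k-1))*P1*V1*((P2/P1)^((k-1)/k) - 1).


(k-1)/k = 0.2308
(P2/P1)^exp = 1.2744
W = 4.3333 * 188.8600 * 0.8090 * (1.2744 - 1) = 181.7027 kJ

181.7027 kJ


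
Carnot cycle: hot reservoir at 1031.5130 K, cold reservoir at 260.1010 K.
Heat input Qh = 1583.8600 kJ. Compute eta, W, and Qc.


eta = 1 - 260.1010/1031.5130 = 0.7478
W = 0.7478 * 1583.8600 = 1184.4820 kJ
Qc = 1583.8600 - 1184.4820 = 399.3780 kJ

eta = 74.7845%, W = 1184.4820 kJ, Qc = 399.3780 kJ


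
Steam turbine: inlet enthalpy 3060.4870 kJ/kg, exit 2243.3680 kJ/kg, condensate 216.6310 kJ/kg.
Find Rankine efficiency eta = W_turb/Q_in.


W = 817.1190 kJ/kg
Q_in = 2843.8560 kJ/kg
eta = 0.2873 = 28.7328%

eta = 28.7328%


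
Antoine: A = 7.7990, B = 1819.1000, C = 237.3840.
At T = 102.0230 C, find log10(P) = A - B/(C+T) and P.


C+T = 339.4070
B/(C+T) = 5.3596
log10(P) = 7.7990 - 5.3596 = 2.4394
P = 10^2.4394 = 275.0160 mmHg

275.0160 mmHg


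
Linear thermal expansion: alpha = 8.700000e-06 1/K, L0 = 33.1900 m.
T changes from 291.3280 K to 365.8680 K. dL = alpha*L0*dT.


dT = 74.5400 K
dL = 8.700000e-06 * 33.1900 * 74.5400 = 0.021524 m
L_final = 33.211524 m

dL = 0.021524 m


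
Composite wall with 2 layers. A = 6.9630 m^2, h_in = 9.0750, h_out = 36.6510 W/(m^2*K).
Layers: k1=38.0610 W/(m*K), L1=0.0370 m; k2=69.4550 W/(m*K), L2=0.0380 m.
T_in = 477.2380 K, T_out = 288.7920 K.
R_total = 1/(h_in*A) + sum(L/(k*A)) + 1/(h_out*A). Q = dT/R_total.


R_conv_in = 1/(9.0750*6.9630) = 0.0158
R_1 = 0.0370/(38.0610*6.9630) = 0.0001
R_2 = 0.0380/(69.4550*6.9630) = 7.8575e-05
R_conv_out = 1/(36.6510*6.9630) = 0.0039
R_total = 0.0200 K/W
Q = 188.4460 / 0.0200 = 9440.1647 W

R_total = 0.0200 K/W, Q = 9440.1647 W


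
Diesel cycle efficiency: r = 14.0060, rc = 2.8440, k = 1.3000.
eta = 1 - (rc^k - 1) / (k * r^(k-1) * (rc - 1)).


r^(k-1) = 2.2075
rc^k = 3.8914
eta = 0.4536 = 45.3597%

45.3597%


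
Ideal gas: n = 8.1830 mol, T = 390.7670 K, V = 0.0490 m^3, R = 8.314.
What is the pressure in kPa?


P = nRT/V = 8.1830 * 8.314 * 390.7670 / 0.0490
= 26585.2318 / 0.0490 = 542555.7519 Pa = 542.5558 kPa

542.5558 kPa


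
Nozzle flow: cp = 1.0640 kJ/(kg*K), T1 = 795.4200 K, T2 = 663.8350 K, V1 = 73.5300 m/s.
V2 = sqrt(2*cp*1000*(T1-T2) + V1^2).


dT = 131.5850 K
2*cp*1000*dT = 280012.8800
V1^2 = 5406.6609
V2 = sqrt(285419.5409) = 534.2467 m/s

534.2467 m/s


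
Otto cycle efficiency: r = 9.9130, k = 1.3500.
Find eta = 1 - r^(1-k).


r^(k-1) = 2.2319
eta = 1 - 1/2.2319 = 0.5519 = 55.1948%

55.1948%


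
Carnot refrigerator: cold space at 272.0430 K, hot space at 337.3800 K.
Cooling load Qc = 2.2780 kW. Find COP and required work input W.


COP = 272.0430 / 65.3370 = 4.1637
W = 2.2780 / 4.1637 = 0.5471 kW

COP = 4.1637, W = 0.5471 kW


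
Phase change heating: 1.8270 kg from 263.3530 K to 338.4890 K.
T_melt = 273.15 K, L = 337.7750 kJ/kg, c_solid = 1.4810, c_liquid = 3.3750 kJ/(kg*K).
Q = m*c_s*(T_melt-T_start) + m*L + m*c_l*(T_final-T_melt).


Q1 (sensible, solid) = 1.8270 * 1.4810 * 9.7970 = 26.5086 kJ
Q2 (latent) = 1.8270 * 337.7750 = 617.1149 kJ
Q3 (sensible, liquid) = 1.8270 * 3.3750 * 65.3390 = 402.8884 kJ
Q_total = 1046.5120 kJ

1046.5120 kJ


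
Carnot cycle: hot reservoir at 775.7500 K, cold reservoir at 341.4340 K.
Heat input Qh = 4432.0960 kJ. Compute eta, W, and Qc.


eta = 1 - 341.4340/775.7500 = 0.5599
W = 0.5599 * 4432.0960 = 2481.3796 kJ
Qc = 4432.0960 - 2481.3796 = 1950.7164 kJ

eta = 55.9866%, W = 2481.3796 kJ, Qc = 1950.7164 kJ


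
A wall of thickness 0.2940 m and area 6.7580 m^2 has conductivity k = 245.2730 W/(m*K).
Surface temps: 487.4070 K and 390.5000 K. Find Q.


dT = 96.9070 K
Q = 245.2730 * 6.7580 * 96.9070 / 0.2940 = 546356.0408 W

546356.0408 W


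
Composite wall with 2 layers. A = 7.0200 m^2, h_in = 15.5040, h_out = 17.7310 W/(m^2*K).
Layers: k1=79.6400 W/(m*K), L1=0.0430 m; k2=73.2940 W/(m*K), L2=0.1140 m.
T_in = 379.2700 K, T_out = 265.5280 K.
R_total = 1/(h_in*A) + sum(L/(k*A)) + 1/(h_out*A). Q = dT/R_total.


R_conv_in = 1/(15.5040*7.0200) = 0.0092
R_1 = 0.0430/(79.6400*7.0200) = 7.6913e-05
R_2 = 0.1140/(73.2940*7.0200) = 0.0002
R_conv_out = 1/(17.7310*7.0200) = 0.0080
R_total = 0.0175 K/W
Q = 113.7420 / 0.0175 = 6491.9759 W

R_total = 0.0175 K/W, Q = 6491.9759 W


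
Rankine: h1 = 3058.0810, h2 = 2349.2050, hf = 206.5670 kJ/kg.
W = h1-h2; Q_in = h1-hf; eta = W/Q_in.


W = 708.8760 kJ/kg
Q_in = 2851.5140 kJ/kg
eta = 0.2486 = 24.8596%

eta = 24.8596%


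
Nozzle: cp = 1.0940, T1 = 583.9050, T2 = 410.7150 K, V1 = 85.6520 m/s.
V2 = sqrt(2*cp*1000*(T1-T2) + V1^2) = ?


dT = 173.1900 K
2*cp*1000*dT = 378939.7200
V1^2 = 7336.2651
V2 = sqrt(386275.9851) = 621.5110 m/s

621.5110 m/s


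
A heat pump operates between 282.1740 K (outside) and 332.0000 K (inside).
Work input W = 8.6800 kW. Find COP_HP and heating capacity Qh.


COP = 332.0000 / 49.8260 = 6.6632
Qh = 6.6632 * 8.6800 = 57.8365 kW

COP = 6.6632, Qh = 57.8365 kW


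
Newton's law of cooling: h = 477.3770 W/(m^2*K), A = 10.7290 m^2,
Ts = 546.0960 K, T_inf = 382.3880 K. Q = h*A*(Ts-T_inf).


dT = 163.7080 K
Q = 477.3770 * 10.7290 * 163.7080 = 838476.0055 W

838476.0055 W


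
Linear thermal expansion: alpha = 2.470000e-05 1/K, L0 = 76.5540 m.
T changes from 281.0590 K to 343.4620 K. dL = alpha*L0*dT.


dT = 62.4030 K
dL = 2.470000e-05 * 76.5540 * 62.4030 = 0.117997 m
L_final = 76.671997 m

dL = 0.117997 m


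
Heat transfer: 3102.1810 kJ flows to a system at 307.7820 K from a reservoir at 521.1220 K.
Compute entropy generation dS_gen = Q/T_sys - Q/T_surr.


dS_sys = 3102.1810/307.7820 = 10.0792 kJ/K
dS_surr = -3102.1810/521.1220 = -5.9529 kJ/K
dS_gen = 10.0792 - 5.9529 = 4.1263 kJ/K (irreversible)

dS_gen = 4.1263 kJ/K, irreversible


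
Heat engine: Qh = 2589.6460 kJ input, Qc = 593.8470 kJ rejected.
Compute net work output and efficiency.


W = 2589.6460 - 593.8470 = 1995.7990 kJ
eta = 1995.7990 / 2589.6460 = 0.7707 = 77.0684%

W = 1995.7990 kJ, eta = 77.0684%


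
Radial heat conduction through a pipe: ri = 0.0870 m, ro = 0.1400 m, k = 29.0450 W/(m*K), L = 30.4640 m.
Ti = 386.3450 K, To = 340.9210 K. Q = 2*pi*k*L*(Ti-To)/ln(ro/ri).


dT = 45.4240 K
ln(ro/ri) = 0.4757
Q = 2*pi*29.0450*30.4640*45.4240 / 0.4757 = 530834.4290 W

530834.4290 W


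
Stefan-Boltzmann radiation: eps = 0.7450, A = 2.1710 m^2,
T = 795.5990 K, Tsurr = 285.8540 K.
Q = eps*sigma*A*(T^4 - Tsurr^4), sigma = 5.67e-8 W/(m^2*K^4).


T^4 = 4.0066e+11
Tsurr^4 = 6.6769e+09
Q = 0.7450 * 5.67e-8 * 2.1710 * 3.9398e+11 = 36130.8063 W

36130.8063 W


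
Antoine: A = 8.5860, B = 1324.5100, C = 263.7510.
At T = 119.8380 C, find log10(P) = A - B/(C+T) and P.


C+T = 383.5890
B/(C+T) = 3.4529
log10(P) = 8.5860 - 3.4529 = 5.1331
P = 10^5.1331 = 135849.9500 mmHg

135849.9500 mmHg


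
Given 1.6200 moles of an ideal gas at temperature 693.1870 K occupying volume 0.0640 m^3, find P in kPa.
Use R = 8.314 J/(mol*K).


P = nRT/V = 1.6200 * 8.314 * 693.1870 / 0.0640
= 9336.3139 / 0.0640 = 145879.9044 Pa = 145.8799 kPa

145.8799 kPa


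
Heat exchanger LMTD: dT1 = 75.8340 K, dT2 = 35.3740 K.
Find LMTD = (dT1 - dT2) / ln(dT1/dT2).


dT1/dT2 = 2.1438
ln(dT1/dT2) = 0.7626
LMTD = 40.4600 / 0.7626 = 53.0574 K

53.0574 K


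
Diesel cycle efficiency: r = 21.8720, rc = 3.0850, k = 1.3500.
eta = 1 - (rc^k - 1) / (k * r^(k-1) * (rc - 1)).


r^(k-1) = 2.9442
rc^k = 4.5761
eta = 0.5685 = 56.8473%

56.8473%


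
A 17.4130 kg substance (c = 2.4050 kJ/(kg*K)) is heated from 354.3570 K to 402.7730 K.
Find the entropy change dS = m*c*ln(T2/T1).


T2/T1 = 1.1366
ln(T2/T1) = 0.1281
dS = 17.4130 * 2.4050 * 0.1281 = 5.3633 kJ/K

5.3633 kJ/K


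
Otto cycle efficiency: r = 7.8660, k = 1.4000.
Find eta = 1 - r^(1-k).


r^(k-1) = 2.2819
eta = 1 - 1/2.2819 = 0.5618 = 56.1774%

56.1774%


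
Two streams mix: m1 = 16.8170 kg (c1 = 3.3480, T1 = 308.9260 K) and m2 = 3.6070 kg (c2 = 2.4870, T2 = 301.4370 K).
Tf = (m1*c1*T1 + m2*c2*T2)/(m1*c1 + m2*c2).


num = 20097.6317
den = 65.2739
Tf = 307.8968 K

307.8968 K


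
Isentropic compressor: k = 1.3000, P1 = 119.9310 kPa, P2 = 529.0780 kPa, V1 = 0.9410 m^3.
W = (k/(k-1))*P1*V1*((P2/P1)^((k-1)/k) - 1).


(k-1)/k = 0.2308
(P2/P1)^exp = 1.4085
W = 4.3333 * 119.9310 * 0.9410 * (1.4085 - 1) = 199.7632 kJ

199.7632 kJ


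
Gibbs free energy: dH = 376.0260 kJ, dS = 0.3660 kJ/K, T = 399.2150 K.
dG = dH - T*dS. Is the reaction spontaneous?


T*dS = 399.2150 * 0.3660 = 146.1127 kJ
dG = 376.0260 - 146.1127 = 229.9133 kJ (non-spontaneous)

dG = 229.9133 kJ, non-spontaneous


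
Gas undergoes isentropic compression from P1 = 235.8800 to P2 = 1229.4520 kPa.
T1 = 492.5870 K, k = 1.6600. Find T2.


(k-1)/k = 0.3976
(P2/P1)^exp = 1.9279
T2 = 492.5870 * 1.9279 = 949.6496 K

949.6496 K


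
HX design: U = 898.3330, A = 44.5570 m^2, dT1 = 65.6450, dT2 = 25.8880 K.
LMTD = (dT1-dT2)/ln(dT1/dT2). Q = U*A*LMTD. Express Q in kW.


LMTD = 42.7273 K
Q = 898.3330 * 44.5570 * 42.7273 = 1710247.5397 W = 1710.2475 kW

1710.2475 kW


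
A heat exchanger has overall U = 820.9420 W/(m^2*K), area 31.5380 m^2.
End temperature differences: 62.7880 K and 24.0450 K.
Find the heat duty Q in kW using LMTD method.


LMTD = 40.3641 K
Q = 820.9420 * 31.5380 * 40.3641 = 1045062.8979 W = 1045.0629 kW

1045.0629 kW


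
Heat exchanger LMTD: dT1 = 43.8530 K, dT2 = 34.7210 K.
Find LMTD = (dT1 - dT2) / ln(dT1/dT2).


dT1/dT2 = 1.2630
ln(dT1/dT2) = 0.2335
LMTD = 9.1320 / 0.2335 = 39.1095 K

39.1095 K


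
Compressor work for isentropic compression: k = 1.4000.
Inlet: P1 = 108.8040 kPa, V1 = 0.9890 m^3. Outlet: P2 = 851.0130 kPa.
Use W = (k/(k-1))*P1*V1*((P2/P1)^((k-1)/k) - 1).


(k-1)/k = 0.2857
(P2/P1)^exp = 1.7998
W = 3.5000 * 108.8040 * 0.9890 * (1.7998 - 1) = 301.2276 kJ

301.2276 kJ


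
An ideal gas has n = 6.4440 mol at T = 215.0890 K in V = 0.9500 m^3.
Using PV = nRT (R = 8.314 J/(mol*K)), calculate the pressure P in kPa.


P = nRT/V = 6.4440 * 8.314 * 215.0890 / 0.9500
= 11523.4827 / 0.9500 = 12129.9817 Pa = 12.1300 kPa

12.1300 kPa


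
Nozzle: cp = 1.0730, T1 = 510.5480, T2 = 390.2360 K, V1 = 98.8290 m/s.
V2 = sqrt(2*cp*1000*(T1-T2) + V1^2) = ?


dT = 120.3120 K
2*cp*1000*dT = 258189.5520
V1^2 = 9767.1712
V2 = sqrt(267956.7232) = 517.6454 m/s

517.6454 m/s


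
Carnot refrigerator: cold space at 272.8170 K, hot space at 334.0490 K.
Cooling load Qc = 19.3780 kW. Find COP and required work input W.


COP = 272.8170 / 61.2320 = 4.4555
W = 19.3780 / 4.4555 = 4.3493 kW

COP = 4.4555, W = 4.3493 kW


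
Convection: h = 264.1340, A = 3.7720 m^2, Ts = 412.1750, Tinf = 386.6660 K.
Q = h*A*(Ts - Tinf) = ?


dT = 25.5090 K
Q = 264.1340 * 3.7720 * 25.5090 = 25414.9597 W

25414.9597 W


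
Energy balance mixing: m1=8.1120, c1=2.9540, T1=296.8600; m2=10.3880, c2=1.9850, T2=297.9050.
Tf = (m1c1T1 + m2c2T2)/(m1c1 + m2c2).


num = 13256.4658
den = 44.5830
Tf = 297.3433 K

297.3433 K


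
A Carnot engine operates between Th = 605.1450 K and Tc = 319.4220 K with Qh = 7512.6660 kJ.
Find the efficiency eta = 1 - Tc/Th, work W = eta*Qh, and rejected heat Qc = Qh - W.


eta = 1 - 319.4220/605.1450 = 0.4722
W = 0.4722 * 7512.6660 = 3547.1523 kJ
Qc = 7512.6660 - 3547.1523 = 3965.5137 kJ

eta = 47.2156%, W = 3547.1523 kJ, Qc = 3965.5137 kJ


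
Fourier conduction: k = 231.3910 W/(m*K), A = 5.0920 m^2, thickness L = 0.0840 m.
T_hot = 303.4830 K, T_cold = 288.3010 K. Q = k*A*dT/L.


dT = 15.1820 K
Q = 231.3910 * 5.0920 * 15.1820 / 0.0840 = 212953.3905 W

212953.3905 W


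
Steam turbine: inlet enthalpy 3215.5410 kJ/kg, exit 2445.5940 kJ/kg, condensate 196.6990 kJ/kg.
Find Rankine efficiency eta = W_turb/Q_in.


W = 769.9470 kJ/kg
Q_in = 3018.8420 kJ/kg
eta = 0.2550 = 25.5047%

eta = 25.5047%


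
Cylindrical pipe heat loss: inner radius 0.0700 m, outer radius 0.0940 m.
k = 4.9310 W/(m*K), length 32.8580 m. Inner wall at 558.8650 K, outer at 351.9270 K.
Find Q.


dT = 206.9380 K
ln(ro/ri) = 0.2948
Q = 2*pi*4.9310*32.8580*206.9380 / 0.2948 = 714610.5800 W

714610.5800 W


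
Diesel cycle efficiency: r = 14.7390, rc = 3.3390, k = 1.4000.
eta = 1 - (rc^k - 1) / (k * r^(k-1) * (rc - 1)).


r^(k-1) = 2.9335
rc^k = 5.4083
eta = 0.5411 = 54.1089%

54.1089%


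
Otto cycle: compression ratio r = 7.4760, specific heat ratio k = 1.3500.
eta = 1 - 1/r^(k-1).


r^(k-1) = 2.0220
eta = 1 - 1/2.0220 = 0.5054 = 50.5444%

50.5444%


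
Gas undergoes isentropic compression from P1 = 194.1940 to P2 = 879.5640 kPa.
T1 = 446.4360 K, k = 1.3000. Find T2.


(k-1)/k = 0.2308
(P2/P1)^exp = 1.4171
T2 = 446.4360 * 1.4171 = 632.6320 K

632.6320 K


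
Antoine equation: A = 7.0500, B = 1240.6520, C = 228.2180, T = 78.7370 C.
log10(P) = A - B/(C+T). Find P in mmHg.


C+T = 306.9550
B/(C+T) = 4.0418
log10(P) = 7.0500 - 4.0418 = 3.0082
P = 10^3.0082 = 1019.0508 mmHg

1019.0508 mmHg


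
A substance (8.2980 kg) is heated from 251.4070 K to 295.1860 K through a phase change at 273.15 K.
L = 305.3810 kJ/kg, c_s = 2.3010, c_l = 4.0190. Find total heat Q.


Q1 (sensible, solid) = 8.2980 * 2.3010 * 21.7430 = 415.1543 kJ
Q2 (latent) = 8.2980 * 305.3810 = 2534.0515 kJ
Q3 (sensible, liquid) = 8.2980 * 4.0190 * 22.0360 = 734.8932 kJ
Q_total = 3684.0990 kJ

3684.0990 kJ


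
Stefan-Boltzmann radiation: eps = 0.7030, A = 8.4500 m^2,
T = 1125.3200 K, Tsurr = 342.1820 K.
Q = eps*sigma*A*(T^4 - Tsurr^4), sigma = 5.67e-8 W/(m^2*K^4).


T^4 = 1.6036e+12
Tsurr^4 = 1.3710e+10
Q = 0.7030 * 5.67e-8 * 8.4500 * 1.5899e+12 = 535513.4943 W

535513.4943 W


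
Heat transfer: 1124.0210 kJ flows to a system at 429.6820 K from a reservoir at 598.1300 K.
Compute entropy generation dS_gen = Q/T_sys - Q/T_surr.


dS_sys = 1124.0210/429.6820 = 2.6159 kJ/K
dS_surr = -1124.0210/598.1300 = -1.8792 kJ/K
dS_gen = 2.6159 - 1.8792 = 0.7367 kJ/K (irreversible)

dS_gen = 0.7367 kJ/K, irreversible


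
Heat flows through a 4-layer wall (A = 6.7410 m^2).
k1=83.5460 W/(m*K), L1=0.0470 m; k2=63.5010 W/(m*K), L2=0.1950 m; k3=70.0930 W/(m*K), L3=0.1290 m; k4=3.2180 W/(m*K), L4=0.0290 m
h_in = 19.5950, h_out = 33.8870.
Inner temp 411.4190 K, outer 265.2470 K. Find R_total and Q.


R_conv_in = 1/(19.5950*6.7410) = 0.0076
R_1 = 0.0470/(83.5460*6.7410) = 8.3454e-05
R_2 = 0.1950/(63.5010*6.7410) = 0.0005
R_3 = 0.1290/(70.0930*6.7410) = 0.0003
R_4 = 0.0290/(3.2180*6.7410) = 0.0013
R_conv_out = 1/(33.8870*6.7410) = 0.0044
R_total = 0.0141 K/W
Q = 146.1720 / 0.0141 = 10368.9062 W

R_total = 0.0141 K/W, Q = 10368.9062 W


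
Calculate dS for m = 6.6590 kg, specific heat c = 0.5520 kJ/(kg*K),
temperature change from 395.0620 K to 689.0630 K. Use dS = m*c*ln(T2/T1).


T2/T1 = 1.7442
ln(T2/T1) = 0.5563
dS = 6.6590 * 0.5520 * 0.5563 = 2.0448 kJ/K

2.0448 kJ/K


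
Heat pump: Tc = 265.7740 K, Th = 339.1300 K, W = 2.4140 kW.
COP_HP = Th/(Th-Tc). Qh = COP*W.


COP = 339.1300 / 73.3560 = 4.6231
Qh = 4.6231 * 2.4140 = 11.1601 kW

COP = 4.6231, Qh = 11.1601 kW


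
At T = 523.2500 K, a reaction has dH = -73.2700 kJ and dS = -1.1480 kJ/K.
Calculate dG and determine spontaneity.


T*dS = 523.2500 * -1.1480 = -600.6910 kJ
dG = -73.2700 + 600.6910 = 527.4210 kJ (non-spontaneous)

dG = 527.4210 kJ, non-spontaneous


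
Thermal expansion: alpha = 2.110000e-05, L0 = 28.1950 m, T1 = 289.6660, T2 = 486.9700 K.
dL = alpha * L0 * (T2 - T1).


dT = 197.3040 K
dL = 2.110000e-05 * 28.1950 * 197.3040 = 0.117379 m
L_final = 28.312379 m

dL = 0.117379 m


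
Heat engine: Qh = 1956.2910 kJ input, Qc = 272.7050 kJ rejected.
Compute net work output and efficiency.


W = 1956.2910 - 272.7050 = 1683.5860 kJ
eta = 1683.5860 / 1956.2910 = 0.8606 = 86.0601%

W = 1683.5860 kJ, eta = 86.0601%


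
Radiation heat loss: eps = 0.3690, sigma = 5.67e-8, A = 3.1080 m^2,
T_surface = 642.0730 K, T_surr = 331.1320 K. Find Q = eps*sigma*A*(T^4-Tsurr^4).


T^4 = 1.6996e+11
Tsurr^4 = 1.2023e+10
Q = 0.3690 * 5.67e-8 * 3.1080 * 1.5793e+11 = 10269.8751 W

10269.8751 W


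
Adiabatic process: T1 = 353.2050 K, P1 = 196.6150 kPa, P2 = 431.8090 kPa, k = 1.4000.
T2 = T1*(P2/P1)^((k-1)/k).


(k-1)/k = 0.2857
(P2/P1)^exp = 1.2520
T2 = 353.2050 * 1.2520 = 442.2301 K

442.2301 K


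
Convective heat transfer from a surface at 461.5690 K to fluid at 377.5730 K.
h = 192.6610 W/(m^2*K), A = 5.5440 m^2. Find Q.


dT = 83.9960 K
Q = 192.6610 * 5.5440 * 83.9960 = 89717.1846 W

89717.1846 W


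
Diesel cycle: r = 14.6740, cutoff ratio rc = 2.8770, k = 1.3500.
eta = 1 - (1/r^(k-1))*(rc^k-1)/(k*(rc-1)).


r^(k-1) = 2.5603
rc^k = 4.1646
eta = 0.5122 = 51.2221%

51.2221%


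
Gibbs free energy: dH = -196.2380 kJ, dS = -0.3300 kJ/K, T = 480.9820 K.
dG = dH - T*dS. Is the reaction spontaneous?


T*dS = 480.9820 * -0.3300 = -158.7241 kJ
dG = -196.2380 + 158.7241 = -37.5139 kJ (spontaneous)

dG = -37.5139 kJ, spontaneous


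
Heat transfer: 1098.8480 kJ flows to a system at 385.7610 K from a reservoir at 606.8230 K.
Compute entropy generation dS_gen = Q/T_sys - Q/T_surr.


dS_sys = 1098.8480/385.7610 = 2.8485 kJ/K
dS_surr = -1098.8480/606.8230 = -1.8108 kJ/K
dS_gen = 2.8485 - 1.8108 = 1.0377 kJ/K (irreversible)

dS_gen = 1.0377 kJ/K, irreversible


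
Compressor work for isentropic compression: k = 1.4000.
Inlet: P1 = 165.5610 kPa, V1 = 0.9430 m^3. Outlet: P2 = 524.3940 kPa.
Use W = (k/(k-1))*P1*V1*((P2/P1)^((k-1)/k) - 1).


(k-1)/k = 0.2857
(P2/P1)^exp = 1.3901
W = 3.5000 * 165.5610 * 0.9430 * (1.3901 - 1) = 213.1832 kJ

213.1832 kJ


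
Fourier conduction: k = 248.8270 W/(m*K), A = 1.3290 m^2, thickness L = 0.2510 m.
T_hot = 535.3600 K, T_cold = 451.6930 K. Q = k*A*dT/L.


dT = 83.6670 K
Q = 248.8270 * 1.3290 * 83.6670 / 0.2510 = 110230.8002 W

110230.8002 W


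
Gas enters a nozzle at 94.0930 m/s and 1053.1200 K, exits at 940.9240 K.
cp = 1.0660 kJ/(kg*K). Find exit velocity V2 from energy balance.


dT = 112.1960 K
2*cp*1000*dT = 239201.8720
V1^2 = 8853.4926
V2 = sqrt(248055.3646) = 498.0516 m/s

498.0516 m/s


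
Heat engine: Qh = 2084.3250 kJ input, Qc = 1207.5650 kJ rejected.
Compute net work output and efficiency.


W = 2084.3250 - 1207.5650 = 876.7600 kJ
eta = 876.7600 / 2084.3250 = 0.4206 = 42.0645%

W = 876.7600 kJ, eta = 42.0645%


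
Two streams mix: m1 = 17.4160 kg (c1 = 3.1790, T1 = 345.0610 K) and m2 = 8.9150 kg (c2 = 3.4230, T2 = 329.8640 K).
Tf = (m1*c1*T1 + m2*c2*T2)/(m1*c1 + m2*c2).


num = 29170.6070
den = 85.8815
Tf = 339.6611 K

339.6611 K


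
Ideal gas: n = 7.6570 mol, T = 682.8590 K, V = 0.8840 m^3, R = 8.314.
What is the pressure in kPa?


P = nRT/V = 7.6570 * 8.314 * 682.8590 / 0.8840
= 43471.0074 / 0.8840 = 49175.3478 Pa = 49.1753 kPa

49.1753 kPa


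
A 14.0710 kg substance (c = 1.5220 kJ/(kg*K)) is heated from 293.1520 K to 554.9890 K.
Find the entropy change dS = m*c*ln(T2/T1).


T2/T1 = 1.8932
ln(T2/T1) = 0.6383
dS = 14.0710 * 1.5220 * 0.6383 = 13.6690 kJ/K

13.6690 kJ/K


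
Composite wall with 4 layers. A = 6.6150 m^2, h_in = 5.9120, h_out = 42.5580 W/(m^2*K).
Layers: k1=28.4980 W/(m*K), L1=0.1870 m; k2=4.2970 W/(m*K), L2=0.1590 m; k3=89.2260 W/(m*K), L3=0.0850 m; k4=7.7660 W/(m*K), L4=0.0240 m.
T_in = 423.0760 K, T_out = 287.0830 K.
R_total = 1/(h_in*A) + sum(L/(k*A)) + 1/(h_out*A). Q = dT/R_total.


R_conv_in = 1/(5.9120*6.6150) = 0.0256
R_1 = 0.1870/(28.4980*6.6150) = 0.0010
R_2 = 0.1590/(4.2970*6.6150) = 0.0056
R_3 = 0.0850/(89.2260*6.6150) = 0.0001
R_4 = 0.0240/(7.7660*6.6150) = 0.0005
R_conv_out = 1/(42.5580*6.6150) = 0.0036
R_total = 0.0363 K/W
Q = 135.9930 / 0.0363 = 3744.3708 W

R_total = 0.0363 K/W, Q = 3744.3708 W


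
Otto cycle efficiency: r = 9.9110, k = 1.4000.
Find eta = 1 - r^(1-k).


r^(k-1) = 2.5029
eta = 1 - 1/2.5029 = 0.6005 = 60.0467%

60.0467%


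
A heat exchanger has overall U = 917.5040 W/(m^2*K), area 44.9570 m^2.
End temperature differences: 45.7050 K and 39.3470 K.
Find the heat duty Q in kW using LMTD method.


LMTD = 42.4467 K
Q = 917.5040 * 44.9570 * 42.4467 = 1750849.7698 W = 1750.8498 kW

1750.8498 kW


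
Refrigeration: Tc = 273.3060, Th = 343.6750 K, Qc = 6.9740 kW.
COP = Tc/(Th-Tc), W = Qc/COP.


COP = 273.3060 / 70.3690 = 3.8839
W = 6.9740 / 3.8839 = 1.7956 kW

COP = 3.8839, W = 1.7956 kW


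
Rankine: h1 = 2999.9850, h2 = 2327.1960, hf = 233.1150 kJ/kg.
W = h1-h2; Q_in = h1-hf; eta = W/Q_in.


W = 672.7890 kJ/kg
Q_in = 2766.8700 kJ/kg
eta = 0.2432 = 24.3159%

eta = 24.3159%


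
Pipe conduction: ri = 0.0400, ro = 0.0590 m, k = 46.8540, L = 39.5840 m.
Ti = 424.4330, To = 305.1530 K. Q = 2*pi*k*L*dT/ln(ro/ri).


dT = 119.2800 K
ln(ro/ri) = 0.3887
Q = 2*pi*46.8540*39.5840*119.2800 / 0.3887 = 3576401.3478 W

3576401.3478 W


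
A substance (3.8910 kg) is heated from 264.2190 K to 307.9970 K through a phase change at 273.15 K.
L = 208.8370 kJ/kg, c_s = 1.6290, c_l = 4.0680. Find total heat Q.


Q1 (sensible, solid) = 3.8910 * 1.6290 * 8.9310 = 56.6086 kJ
Q2 (latent) = 3.8910 * 208.8370 = 812.5848 kJ
Q3 (sensible, liquid) = 3.8910 * 4.0680 * 34.8470 = 551.5788 kJ
Q_total = 1420.7722 kJ

1420.7722 kJ


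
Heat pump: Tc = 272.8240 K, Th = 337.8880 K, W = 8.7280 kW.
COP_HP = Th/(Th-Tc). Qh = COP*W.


COP = 337.8880 / 65.0640 = 5.1932
Qh = 5.1932 * 8.7280 = 45.3259 kW

COP = 5.1932, Qh = 45.3259 kW


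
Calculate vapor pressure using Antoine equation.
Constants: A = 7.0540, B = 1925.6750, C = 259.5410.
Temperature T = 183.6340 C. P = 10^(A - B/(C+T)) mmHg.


C+T = 443.1750
B/(C+T) = 4.3452
log10(P) = 7.0540 - 4.3452 = 2.7088
P = 10^2.7088 = 511.4702 mmHg

511.4702 mmHg


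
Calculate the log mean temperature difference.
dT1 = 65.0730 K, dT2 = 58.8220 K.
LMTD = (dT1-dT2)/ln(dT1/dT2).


dT1/dT2 = 1.1063
ln(dT1/dT2) = 0.1010
LMTD = 6.2510 / 0.1010 = 61.8949 K

61.8949 K


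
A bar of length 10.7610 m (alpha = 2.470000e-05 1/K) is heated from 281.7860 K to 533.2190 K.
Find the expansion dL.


dT = 251.4330 K
dL = 2.470000e-05 * 10.7610 * 251.4330 = 0.066830 m
L_final = 10.827830 m

dL = 0.066830 m


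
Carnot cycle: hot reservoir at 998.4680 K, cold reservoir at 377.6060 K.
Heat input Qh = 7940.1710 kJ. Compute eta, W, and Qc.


eta = 1 - 377.6060/998.4680 = 0.6218
W = 0.6218 * 7940.1710 = 4937.3144 kJ
Qc = 7940.1710 - 4937.3144 = 3002.8566 kJ

eta = 62.1815%, W = 4937.3144 kJ, Qc = 3002.8566 kJ


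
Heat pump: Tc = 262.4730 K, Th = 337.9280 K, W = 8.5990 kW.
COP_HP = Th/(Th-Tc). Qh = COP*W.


COP = 337.9280 / 75.4550 = 4.4785
Qh = 4.4785 * 8.5990 = 38.5109 kW

COP = 4.4785, Qh = 38.5109 kW


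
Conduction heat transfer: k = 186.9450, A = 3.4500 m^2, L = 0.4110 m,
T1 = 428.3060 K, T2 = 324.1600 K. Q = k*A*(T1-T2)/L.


dT = 104.1460 K
Q = 186.9450 * 3.4500 * 104.1460 / 0.4110 = 163430.7304 W

163430.7304 W


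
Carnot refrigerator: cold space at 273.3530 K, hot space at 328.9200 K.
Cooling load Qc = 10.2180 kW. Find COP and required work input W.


COP = 273.3530 / 55.5670 = 4.9193
W = 10.2180 / 4.9193 = 2.0771 kW

COP = 4.9193, W = 2.0771 kW


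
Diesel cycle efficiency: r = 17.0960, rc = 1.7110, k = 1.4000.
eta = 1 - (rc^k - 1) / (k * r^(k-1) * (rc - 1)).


r^(k-1) = 3.1128
rc^k = 2.1210
eta = 0.6382 = 63.8201%

63.8201%


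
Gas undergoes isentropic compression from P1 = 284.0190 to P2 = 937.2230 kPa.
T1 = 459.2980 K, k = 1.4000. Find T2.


(k-1)/k = 0.2857
(P2/P1)^exp = 1.4065
T2 = 459.2980 * 1.4065 = 646.0054 K

646.0054 K


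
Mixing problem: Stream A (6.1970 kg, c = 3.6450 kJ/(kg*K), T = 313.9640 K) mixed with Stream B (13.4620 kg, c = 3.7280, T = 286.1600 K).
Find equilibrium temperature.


num = 21453.1611
den = 72.7744
Tf = 294.7899 K

294.7899 K


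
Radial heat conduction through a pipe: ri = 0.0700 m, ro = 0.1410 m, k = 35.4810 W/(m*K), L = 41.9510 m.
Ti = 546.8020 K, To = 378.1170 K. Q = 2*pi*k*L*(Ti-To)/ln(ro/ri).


dT = 168.6850 K
ln(ro/ri) = 0.7003
Q = 2*pi*35.4810*41.9510*168.6850 / 0.7003 = 2252850.1268 W

2252850.1268 W


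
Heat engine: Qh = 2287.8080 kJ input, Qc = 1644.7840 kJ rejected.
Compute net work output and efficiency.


W = 2287.8080 - 1644.7840 = 643.0240 kJ
eta = 643.0240 / 2287.8080 = 0.2811 = 28.1066%

W = 643.0240 kJ, eta = 28.1066%


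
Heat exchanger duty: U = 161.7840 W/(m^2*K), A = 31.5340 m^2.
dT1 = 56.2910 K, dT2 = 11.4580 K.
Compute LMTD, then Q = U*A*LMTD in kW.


LMTD = 28.1641 K
Q = 161.7840 * 31.5340 * 28.1641 = 143684.9394 W = 143.6849 kW

143.6849 kW


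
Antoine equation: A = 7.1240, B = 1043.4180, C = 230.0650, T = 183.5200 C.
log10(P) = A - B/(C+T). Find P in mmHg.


C+T = 413.5850
B/(C+T) = 2.5229
log10(P) = 7.1240 - 2.5229 = 4.6011
P = 10^4.6011 = 39915.1449 mmHg

39915.1449 mmHg


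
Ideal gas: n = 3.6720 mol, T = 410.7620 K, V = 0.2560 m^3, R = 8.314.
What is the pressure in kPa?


P = nRT/V = 3.6720 * 8.314 * 410.7620 / 0.2560
= 12540.1564 / 0.2560 = 48984.9859 Pa = 48.9850 kPa

48.9850 kPa


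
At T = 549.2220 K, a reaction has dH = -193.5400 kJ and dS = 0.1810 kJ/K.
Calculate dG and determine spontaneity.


T*dS = 549.2220 * 0.1810 = 99.4092 kJ
dG = -193.5400 - 99.4092 = -292.9492 kJ (spontaneous)

dG = -292.9492 kJ, spontaneous


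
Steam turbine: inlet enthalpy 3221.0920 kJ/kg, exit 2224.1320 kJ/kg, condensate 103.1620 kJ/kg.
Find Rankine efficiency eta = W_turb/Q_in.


W = 996.9600 kJ/kg
Q_in = 3117.9300 kJ/kg
eta = 0.3198 = 31.9751%

eta = 31.9751%


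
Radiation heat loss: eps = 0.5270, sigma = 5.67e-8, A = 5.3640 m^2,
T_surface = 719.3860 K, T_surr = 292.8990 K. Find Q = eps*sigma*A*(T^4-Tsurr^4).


T^4 = 2.6782e+11
Tsurr^4 = 7.3599e+09
Q = 0.5270 * 5.67e-8 * 5.3640 * 2.6046e+11 = 41747.3311 W

41747.3311 W


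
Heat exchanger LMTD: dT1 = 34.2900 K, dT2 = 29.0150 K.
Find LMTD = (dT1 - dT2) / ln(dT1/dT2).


dT1/dT2 = 1.1818
ln(dT1/dT2) = 0.1670
LMTD = 5.2750 / 0.1670 = 31.5791 K

31.5791 K


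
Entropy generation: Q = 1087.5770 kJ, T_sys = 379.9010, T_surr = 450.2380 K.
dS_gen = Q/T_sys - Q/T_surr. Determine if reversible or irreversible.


dS_sys = 1087.5770/379.9010 = 2.8628 kJ/K
dS_surr = -1087.5770/450.2380 = -2.4156 kJ/K
dS_gen = 2.8628 - 2.4156 = 0.4472 kJ/K (irreversible)

dS_gen = 0.4472 kJ/K, irreversible


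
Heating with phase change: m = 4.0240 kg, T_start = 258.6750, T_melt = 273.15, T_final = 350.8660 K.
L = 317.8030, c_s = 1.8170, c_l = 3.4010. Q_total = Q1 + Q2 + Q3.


Q1 (sensible, solid) = 4.0240 * 1.8170 * 14.4750 = 105.8355 kJ
Q2 (latent) = 4.0240 * 317.8030 = 1278.8393 kJ
Q3 (sensible, liquid) = 4.0240 * 3.4010 * 77.7160 = 1063.5920 kJ
Q_total = 2448.2668 kJ

2448.2668 kJ


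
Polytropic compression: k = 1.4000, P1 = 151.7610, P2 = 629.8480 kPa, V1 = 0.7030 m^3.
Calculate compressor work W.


(k-1)/k = 0.2857
(P2/P1)^exp = 1.5017
W = 3.5000 * 151.7610 * 0.7030 * (1.5017 - 1) = 187.3515 kJ

187.3515 kJ


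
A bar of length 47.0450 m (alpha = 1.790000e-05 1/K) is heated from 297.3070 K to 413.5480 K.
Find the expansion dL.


dT = 116.2410 K
dL = 1.790000e-05 * 47.0450 * 116.2410 = 0.097887 m
L_final = 47.142887 m

dL = 0.097887 m


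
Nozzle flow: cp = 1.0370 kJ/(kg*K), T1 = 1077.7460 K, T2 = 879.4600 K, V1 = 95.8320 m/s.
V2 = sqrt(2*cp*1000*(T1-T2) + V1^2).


dT = 198.2860 K
2*cp*1000*dT = 411245.1640
V1^2 = 9183.7722
V2 = sqrt(420428.9362) = 648.4049 m/s

648.4049 m/s


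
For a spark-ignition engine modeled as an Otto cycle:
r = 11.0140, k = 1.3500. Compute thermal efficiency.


r^(k-1) = 2.3157
eta = 1 - 1/2.3157 = 0.5682 = 56.8164%

56.8164%


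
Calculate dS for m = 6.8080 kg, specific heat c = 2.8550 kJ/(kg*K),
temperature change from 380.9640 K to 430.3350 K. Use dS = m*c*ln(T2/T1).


T2/T1 = 1.1296
ln(T2/T1) = 0.1219
dS = 6.8080 * 2.8550 * 0.1219 = 2.3686 kJ/K

2.3686 kJ/K


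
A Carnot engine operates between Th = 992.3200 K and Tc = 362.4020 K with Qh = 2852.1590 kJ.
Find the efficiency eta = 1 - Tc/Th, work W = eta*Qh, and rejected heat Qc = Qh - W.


eta = 1 - 362.4020/992.3200 = 0.6348
W = 0.6348 * 2852.1590 = 1810.5312 kJ
Qc = 2852.1590 - 1810.5312 = 1041.6278 kJ

eta = 63.4793%, W = 1810.5312 kJ, Qc = 1041.6278 kJ


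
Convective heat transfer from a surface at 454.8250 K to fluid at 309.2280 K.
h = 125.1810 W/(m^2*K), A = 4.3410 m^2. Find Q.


dT = 145.5970 K
Q = 125.1810 * 4.3410 * 145.5970 = 79118.9707 W

79118.9707 W


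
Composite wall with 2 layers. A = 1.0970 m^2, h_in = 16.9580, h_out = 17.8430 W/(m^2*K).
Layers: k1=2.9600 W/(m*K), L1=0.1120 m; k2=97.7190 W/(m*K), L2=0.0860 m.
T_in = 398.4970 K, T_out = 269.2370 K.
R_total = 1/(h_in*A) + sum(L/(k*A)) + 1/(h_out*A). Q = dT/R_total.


R_conv_in = 1/(16.9580*1.0970) = 0.0538
R_1 = 0.1120/(2.9600*1.0970) = 0.0345
R_2 = 0.0860/(97.7190*1.0970) = 0.0008
R_conv_out = 1/(17.8430*1.0970) = 0.0511
R_total = 0.1401 K/W
Q = 129.2600 / 0.1401 = 922.3757 W

R_total = 0.1401 K/W, Q = 922.3757 W


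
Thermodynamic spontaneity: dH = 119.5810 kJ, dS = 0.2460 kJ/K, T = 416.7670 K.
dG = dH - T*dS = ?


T*dS = 416.7670 * 0.2460 = 102.5247 kJ
dG = 119.5810 - 102.5247 = 17.0563 kJ (non-spontaneous)

dG = 17.0563 kJ, non-spontaneous


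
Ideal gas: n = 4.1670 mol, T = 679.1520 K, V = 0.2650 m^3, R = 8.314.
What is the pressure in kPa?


P = nRT/V = 4.1670 * 8.314 * 679.1520 / 0.2650
= 23528.8394 / 0.2650 = 88788.0730 Pa = 88.7881 kPa

88.7881 kPa


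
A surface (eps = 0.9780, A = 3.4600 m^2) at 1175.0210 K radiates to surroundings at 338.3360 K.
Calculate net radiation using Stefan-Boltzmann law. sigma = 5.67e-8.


T^4 = 1.9063e+12
Tsurr^4 = 1.3104e+10
Q = 0.9780 * 5.67e-8 * 3.4600 * 1.8932e+12 = 363232.6443 W

363232.6443 W


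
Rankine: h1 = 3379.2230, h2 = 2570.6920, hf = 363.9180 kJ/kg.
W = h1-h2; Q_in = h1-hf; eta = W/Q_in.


W = 808.5310 kJ/kg
Q_in = 3015.3050 kJ/kg
eta = 0.2681 = 26.8142%

eta = 26.8142%


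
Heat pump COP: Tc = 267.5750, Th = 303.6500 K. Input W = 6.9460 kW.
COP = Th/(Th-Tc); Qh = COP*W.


COP = 303.6500 / 36.0750 = 8.4172
Qh = 8.4172 * 6.9460 = 58.4658 kW

COP = 8.4172, Qh = 58.4658 kW


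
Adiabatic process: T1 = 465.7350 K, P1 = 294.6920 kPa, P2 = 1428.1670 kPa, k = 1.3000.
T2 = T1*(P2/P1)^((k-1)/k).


(k-1)/k = 0.2308
(P2/P1)^exp = 1.4394
T2 = 465.7350 * 1.4394 = 670.3638 K

670.3638 K


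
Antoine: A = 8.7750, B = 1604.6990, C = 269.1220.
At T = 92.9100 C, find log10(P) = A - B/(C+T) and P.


C+T = 362.0320
B/(C+T) = 4.4325
log10(P) = 8.7750 - 4.4325 = 4.3425
P = 10^4.3425 = 22005.0143 mmHg

22005.0143 mmHg


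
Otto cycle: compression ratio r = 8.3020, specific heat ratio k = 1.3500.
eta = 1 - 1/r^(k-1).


r^(k-1) = 2.0976
eta = 1 - 1/2.0976 = 0.5233 = 52.3255%

52.3255%


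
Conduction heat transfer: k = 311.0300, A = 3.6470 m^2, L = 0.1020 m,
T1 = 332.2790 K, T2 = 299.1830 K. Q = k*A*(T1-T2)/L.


dT = 33.0960 K
Q = 311.0300 * 3.6470 * 33.0960 / 0.1020 = 368055.5575 W

368055.5575 W


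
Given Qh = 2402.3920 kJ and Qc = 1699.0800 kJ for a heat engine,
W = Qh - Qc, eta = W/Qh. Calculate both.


W = 2402.3920 - 1699.0800 = 703.3120 kJ
eta = 703.3120 / 2402.3920 = 0.2928 = 29.2755%

W = 703.3120 kJ, eta = 29.2755%


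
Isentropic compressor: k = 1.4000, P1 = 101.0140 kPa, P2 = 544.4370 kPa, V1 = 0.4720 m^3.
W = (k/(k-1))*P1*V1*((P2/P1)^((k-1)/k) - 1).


(k-1)/k = 0.2857
(P2/P1)^exp = 1.6182
W = 3.5000 * 101.0140 * 0.4720 * (1.6182 - 1) = 103.1539 kJ

103.1539 kJ


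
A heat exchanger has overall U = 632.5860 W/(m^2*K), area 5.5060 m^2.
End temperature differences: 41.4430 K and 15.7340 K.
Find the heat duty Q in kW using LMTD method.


LMTD = 26.5453 K
Q = 632.5860 * 5.5060 * 26.5453 = 92457.8049 W = 92.4578 kW

92.4578 kW


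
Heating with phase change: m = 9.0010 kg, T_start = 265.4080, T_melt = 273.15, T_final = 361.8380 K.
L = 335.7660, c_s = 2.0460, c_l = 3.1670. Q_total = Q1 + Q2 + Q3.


Q1 (sensible, solid) = 9.0010 * 2.0460 * 7.7420 = 142.5770 kJ
Q2 (latent) = 9.0010 * 335.7660 = 3022.2298 kJ
Q3 (sensible, liquid) = 9.0010 * 3.1670 * 88.6880 = 2528.1549 kJ
Q_total = 5692.9617 kJ

5692.9617 kJ


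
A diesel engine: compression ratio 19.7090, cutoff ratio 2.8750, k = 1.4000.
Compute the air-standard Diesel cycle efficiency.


r^(k-1) = 3.2951
rc^k = 4.3862
eta = 0.6085 = 60.8508%

60.8508%


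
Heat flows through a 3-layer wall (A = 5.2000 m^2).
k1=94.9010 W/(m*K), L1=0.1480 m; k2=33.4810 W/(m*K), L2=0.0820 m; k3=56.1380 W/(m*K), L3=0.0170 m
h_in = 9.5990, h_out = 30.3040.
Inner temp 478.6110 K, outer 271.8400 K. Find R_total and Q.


R_conv_in = 1/(9.5990*5.2000) = 0.0200
R_1 = 0.1480/(94.9010*5.2000) = 0.0003
R_2 = 0.0820/(33.4810*5.2000) = 0.0005
R_3 = 0.0170/(56.1380*5.2000) = 5.8236e-05
R_conv_out = 1/(30.3040*5.2000) = 0.0063
R_total = 0.0272 K/W
Q = 206.7710 / 0.0272 = 7599.2983 W

R_total = 0.0272 K/W, Q = 7599.2983 W
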